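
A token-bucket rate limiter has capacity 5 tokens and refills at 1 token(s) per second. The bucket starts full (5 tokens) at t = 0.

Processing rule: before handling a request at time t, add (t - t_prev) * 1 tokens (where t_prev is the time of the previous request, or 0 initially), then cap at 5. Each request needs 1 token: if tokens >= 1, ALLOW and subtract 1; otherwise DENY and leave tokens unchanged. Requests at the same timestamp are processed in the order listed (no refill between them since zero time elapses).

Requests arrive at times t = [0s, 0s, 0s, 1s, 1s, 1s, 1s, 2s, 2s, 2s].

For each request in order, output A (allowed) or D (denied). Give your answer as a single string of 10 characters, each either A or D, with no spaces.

Answer: AAAAAADADD

Derivation:
Simulating step by step:
  req#1 t=0s: ALLOW
  req#2 t=0s: ALLOW
  req#3 t=0s: ALLOW
  req#4 t=1s: ALLOW
  req#5 t=1s: ALLOW
  req#6 t=1s: ALLOW
  req#7 t=1s: DENY
  req#8 t=2s: ALLOW
  req#9 t=2s: DENY
  req#10 t=2s: DENY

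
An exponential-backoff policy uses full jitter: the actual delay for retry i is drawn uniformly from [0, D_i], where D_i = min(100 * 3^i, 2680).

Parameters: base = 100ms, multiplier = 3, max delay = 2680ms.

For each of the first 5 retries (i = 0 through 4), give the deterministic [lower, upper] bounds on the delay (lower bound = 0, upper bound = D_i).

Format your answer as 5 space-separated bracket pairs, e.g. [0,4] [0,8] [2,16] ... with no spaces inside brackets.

Computing bounds per retry:
  i=0: D_i=min(100*3^0,2680)=100, bounds=[0,100]
  i=1: D_i=min(100*3^1,2680)=300, bounds=[0,300]
  i=2: D_i=min(100*3^2,2680)=900, bounds=[0,900]
  i=3: D_i=min(100*3^3,2680)=2680, bounds=[0,2680]
  i=4: D_i=min(100*3^4,2680)=2680, bounds=[0,2680]

Answer: [0,100] [0,300] [0,900] [0,2680] [0,2680]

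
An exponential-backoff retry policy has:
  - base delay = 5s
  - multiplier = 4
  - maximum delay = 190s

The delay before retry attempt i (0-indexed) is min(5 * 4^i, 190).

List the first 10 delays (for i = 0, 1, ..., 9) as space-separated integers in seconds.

Answer: 5 20 80 190 190 190 190 190 190 190

Derivation:
Computing each delay:
  i=0: min(5*4^0, 190) = 5
  i=1: min(5*4^1, 190) = 20
  i=2: min(5*4^2, 190) = 80
  i=3: min(5*4^3, 190) = 190
  i=4: min(5*4^4, 190) = 190
  i=5: min(5*4^5, 190) = 190
  i=6: min(5*4^6, 190) = 190
  i=7: min(5*4^7, 190) = 190
  i=8: min(5*4^8, 190) = 190
  i=9: min(5*4^9, 190) = 190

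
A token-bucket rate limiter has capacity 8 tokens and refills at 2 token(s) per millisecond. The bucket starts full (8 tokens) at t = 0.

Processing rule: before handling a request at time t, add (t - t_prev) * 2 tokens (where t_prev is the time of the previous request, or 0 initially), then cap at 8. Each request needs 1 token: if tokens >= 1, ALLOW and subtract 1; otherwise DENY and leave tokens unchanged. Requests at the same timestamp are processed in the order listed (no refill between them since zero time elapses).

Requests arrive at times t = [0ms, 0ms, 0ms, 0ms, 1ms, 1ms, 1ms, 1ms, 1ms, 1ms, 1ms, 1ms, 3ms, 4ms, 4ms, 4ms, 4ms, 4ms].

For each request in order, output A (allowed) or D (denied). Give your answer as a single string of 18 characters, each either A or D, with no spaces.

Answer: AAAAAAAAAADDAAAAAA

Derivation:
Simulating step by step:
  req#1 t=0ms: ALLOW
  req#2 t=0ms: ALLOW
  req#3 t=0ms: ALLOW
  req#4 t=0ms: ALLOW
  req#5 t=1ms: ALLOW
  req#6 t=1ms: ALLOW
  req#7 t=1ms: ALLOW
  req#8 t=1ms: ALLOW
  req#9 t=1ms: ALLOW
  req#10 t=1ms: ALLOW
  req#11 t=1ms: DENY
  req#12 t=1ms: DENY
  req#13 t=3ms: ALLOW
  req#14 t=4ms: ALLOW
  req#15 t=4ms: ALLOW
  req#16 t=4ms: ALLOW
  req#17 t=4ms: ALLOW
  req#18 t=4ms: ALLOW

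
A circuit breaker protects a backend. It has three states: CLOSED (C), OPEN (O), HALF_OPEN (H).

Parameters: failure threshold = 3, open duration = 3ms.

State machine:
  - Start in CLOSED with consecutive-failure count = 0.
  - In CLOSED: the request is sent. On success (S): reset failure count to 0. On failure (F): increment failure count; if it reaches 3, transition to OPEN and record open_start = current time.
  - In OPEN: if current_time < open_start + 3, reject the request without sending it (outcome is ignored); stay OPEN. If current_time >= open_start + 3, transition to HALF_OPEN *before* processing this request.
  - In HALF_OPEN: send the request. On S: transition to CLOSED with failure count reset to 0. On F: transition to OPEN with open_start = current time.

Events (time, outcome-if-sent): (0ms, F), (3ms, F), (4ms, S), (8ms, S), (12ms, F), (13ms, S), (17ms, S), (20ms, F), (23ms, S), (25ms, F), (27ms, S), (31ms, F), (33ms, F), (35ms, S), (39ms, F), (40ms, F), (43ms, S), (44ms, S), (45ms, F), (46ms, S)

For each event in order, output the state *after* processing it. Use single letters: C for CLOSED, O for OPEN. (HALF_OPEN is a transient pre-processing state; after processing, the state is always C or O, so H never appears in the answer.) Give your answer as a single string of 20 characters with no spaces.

State after each event:
  event#1 t=0ms outcome=F: state=CLOSED
  event#2 t=3ms outcome=F: state=CLOSED
  event#3 t=4ms outcome=S: state=CLOSED
  event#4 t=8ms outcome=S: state=CLOSED
  event#5 t=12ms outcome=F: state=CLOSED
  event#6 t=13ms outcome=S: state=CLOSED
  event#7 t=17ms outcome=S: state=CLOSED
  event#8 t=20ms outcome=F: state=CLOSED
  event#9 t=23ms outcome=S: state=CLOSED
  event#10 t=25ms outcome=F: state=CLOSED
  event#11 t=27ms outcome=S: state=CLOSED
  event#12 t=31ms outcome=F: state=CLOSED
  event#13 t=33ms outcome=F: state=CLOSED
  event#14 t=35ms outcome=S: state=CLOSED
  event#15 t=39ms outcome=F: state=CLOSED
  event#16 t=40ms outcome=F: state=CLOSED
  event#17 t=43ms outcome=S: state=CLOSED
  event#18 t=44ms outcome=S: state=CLOSED
  event#19 t=45ms outcome=F: state=CLOSED
  event#20 t=46ms outcome=S: state=CLOSED

Answer: CCCCCCCCCCCCCCCCCCCC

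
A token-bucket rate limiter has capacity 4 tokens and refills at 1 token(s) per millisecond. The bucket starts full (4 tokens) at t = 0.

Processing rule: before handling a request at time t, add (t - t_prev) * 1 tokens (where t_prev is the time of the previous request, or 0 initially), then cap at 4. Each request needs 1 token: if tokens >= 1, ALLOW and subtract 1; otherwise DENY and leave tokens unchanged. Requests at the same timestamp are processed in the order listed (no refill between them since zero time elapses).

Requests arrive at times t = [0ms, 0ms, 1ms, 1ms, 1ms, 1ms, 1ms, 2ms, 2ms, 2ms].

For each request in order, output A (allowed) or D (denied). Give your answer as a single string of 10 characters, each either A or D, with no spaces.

Simulating step by step:
  req#1 t=0ms: ALLOW
  req#2 t=0ms: ALLOW
  req#3 t=1ms: ALLOW
  req#4 t=1ms: ALLOW
  req#5 t=1ms: ALLOW
  req#6 t=1ms: DENY
  req#7 t=1ms: DENY
  req#8 t=2ms: ALLOW
  req#9 t=2ms: DENY
  req#10 t=2ms: DENY

Answer: AAAAADDADD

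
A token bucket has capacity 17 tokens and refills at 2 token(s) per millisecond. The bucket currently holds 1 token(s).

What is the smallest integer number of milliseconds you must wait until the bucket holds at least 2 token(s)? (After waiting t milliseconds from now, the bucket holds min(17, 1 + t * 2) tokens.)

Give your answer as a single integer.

Need 1 + t * 2 >= 2, so t >= 1/2.
Smallest integer t = ceil(1/2) = 1.

Answer: 1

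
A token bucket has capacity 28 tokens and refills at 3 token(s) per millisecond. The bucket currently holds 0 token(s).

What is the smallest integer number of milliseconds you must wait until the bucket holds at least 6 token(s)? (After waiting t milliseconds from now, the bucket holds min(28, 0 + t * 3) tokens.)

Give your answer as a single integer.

Need 0 + t * 3 >= 6, so t >= 6/3.
Smallest integer t = ceil(6/3) = 2.

Answer: 2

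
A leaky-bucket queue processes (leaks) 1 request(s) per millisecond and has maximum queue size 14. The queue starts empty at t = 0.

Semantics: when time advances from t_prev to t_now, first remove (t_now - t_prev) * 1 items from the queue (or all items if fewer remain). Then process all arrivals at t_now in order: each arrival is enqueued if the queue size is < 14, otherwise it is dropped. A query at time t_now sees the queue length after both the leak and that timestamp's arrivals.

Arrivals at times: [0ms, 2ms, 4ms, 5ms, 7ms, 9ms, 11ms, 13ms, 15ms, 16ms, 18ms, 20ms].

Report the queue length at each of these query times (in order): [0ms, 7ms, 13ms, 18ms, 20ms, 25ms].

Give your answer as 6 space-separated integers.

Answer: 1 1 1 1 1 0

Derivation:
Queue lengths at query times:
  query t=0ms: backlog = 1
  query t=7ms: backlog = 1
  query t=13ms: backlog = 1
  query t=18ms: backlog = 1
  query t=20ms: backlog = 1
  query t=25ms: backlog = 0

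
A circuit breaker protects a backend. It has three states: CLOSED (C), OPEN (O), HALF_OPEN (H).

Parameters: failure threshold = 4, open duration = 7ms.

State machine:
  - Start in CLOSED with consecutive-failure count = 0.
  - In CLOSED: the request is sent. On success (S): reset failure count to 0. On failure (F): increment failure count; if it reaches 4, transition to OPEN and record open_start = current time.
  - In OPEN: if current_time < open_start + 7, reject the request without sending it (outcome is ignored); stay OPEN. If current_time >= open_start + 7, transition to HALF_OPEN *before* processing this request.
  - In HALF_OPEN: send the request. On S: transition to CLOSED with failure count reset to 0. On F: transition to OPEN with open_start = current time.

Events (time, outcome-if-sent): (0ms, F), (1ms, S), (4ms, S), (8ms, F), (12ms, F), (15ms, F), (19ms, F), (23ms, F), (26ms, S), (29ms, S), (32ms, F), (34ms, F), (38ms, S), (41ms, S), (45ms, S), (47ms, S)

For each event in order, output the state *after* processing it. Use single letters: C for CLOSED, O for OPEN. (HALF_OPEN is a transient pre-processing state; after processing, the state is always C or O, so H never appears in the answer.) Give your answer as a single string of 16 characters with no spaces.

Answer: CCCCCCOOCCCCCCCC

Derivation:
State after each event:
  event#1 t=0ms outcome=F: state=CLOSED
  event#2 t=1ms outcome=S: state=CLOSED
  event#3 t=4ms outcome=S: state=CLOSED
  event#4 t=8ms outcome=F: state=CLOSED
  event#5 t=12ms outcome=F: state=CLOSED
  event#6 t=15ms outcome=F: state=CLOSED
  event#7 t=19ms outcome=F: state=OPEN
  event#8 t=23ms outcome=F: state=OPEN
  event#9 t=26ms outcome=S: state=CLOSED
  event#10 t=29ms outcome=S: state=CLOSED
  event#11 t=32ms outcome=F: state=CLOSED
  event#12 t=34ms outcome=F: state=CLOSED
  event#13 t=38ms outcome=S: state=CLOSED
  event#14 t=41ms outcome=S: state=CLOSED
  event#15 t=45ms outcome=S: state=CLOSED
  event#16 t=47ms outcome=S: state=CLOSED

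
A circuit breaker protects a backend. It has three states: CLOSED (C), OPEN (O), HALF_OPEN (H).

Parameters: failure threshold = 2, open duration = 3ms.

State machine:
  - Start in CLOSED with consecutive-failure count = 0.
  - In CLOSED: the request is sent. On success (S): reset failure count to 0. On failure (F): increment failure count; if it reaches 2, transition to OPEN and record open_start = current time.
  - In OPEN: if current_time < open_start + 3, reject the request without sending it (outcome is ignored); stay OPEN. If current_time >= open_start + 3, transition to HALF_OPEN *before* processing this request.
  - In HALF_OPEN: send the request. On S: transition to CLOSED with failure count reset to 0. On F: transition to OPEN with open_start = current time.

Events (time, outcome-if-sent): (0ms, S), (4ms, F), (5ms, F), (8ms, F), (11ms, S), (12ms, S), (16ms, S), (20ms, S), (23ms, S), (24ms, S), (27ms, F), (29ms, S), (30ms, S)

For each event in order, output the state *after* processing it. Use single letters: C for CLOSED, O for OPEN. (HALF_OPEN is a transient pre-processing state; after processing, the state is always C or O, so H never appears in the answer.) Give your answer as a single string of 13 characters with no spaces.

Answer: CCOOCCCCCCCCC

Derivation:
State after each event:
  event#1 t=0ms outcome=S: state=CLOSED
  event#2 t=4ms outcome=F: state=CLOSED
  event#3 t=5ms outcome=F: state=OPEN
  event#4 t=8ms outcome=F: state=OPEN
  event#5 t=11ms outcome=S: state=CLOSED
  event#6 t=12ms outcome=S: state=CLOSED
  event#7 t=16ms outcome=S: state=CLOSED
  event#8 t=20ms outcome=S: state=CLOSED
  event#9 t=23ms outcome=S: state=CLOSED
  event#10 t=24ms outcome=S: state=CLOSED
  event#11 t=27ms outcome=F: state=CLOSED
  event#12 t=29ms outcome=S: state=CLOSED
  event#13 t=30ms outcome=S: state=CLOSED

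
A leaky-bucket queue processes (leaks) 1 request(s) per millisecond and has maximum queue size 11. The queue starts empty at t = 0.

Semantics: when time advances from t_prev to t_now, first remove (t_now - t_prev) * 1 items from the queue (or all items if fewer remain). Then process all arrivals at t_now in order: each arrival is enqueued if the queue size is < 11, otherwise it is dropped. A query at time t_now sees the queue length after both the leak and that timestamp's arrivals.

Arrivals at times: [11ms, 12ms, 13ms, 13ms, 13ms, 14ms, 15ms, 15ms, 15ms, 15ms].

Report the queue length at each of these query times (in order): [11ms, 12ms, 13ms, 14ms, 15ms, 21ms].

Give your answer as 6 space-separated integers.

Queue lengths at query times:
  query t=11ms: backlog = 1
  query t=12ms: backlog = 1
  query t=13ms: backlog = 3
  query t=14ms: backlog = 3
  query t=15ms: backlog = 6
  query t=21ms: backlog = 0

Answer: 1 1 3 3 6 0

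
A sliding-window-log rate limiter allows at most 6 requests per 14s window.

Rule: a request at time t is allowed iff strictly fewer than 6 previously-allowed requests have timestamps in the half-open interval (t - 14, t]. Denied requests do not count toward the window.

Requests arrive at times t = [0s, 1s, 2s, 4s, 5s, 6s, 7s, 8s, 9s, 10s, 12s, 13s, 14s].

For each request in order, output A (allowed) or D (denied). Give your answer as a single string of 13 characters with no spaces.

Tracking allowed requests in the window:
  req#1 t=0s: ALLOW
  req#2 t=1s: ALLOW
  req#3 t=2s: ALLOW
  req#4 t=4s: ALLOW
  req#5 t=5s: ALLOW
  req#6 t=6s: ALLOW
  req#7 t=7s: DENY
  req#8 t=8s: DENY
  req#9 t=9s: DENY
  req#10 t=10s: DENY
  req#11 t=12s: DENY
  req#12 t=13s: DENY
  req#13 t=14s: ALLOW

Answer: AAAAAADDDDDDA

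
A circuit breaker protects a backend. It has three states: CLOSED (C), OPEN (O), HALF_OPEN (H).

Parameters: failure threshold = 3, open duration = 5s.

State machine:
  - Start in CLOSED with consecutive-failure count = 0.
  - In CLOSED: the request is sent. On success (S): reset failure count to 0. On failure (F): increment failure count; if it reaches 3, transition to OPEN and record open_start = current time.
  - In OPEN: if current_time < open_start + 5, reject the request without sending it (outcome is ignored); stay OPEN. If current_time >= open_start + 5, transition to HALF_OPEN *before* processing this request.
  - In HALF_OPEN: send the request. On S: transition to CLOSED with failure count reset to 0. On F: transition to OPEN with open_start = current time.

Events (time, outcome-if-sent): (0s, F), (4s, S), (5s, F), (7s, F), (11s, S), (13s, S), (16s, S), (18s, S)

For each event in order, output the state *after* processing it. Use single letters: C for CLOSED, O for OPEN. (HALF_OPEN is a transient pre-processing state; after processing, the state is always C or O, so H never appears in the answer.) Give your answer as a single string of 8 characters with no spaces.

Answer: CCCCCCCC

Derivation:
State after each event:
  event#1 t=0s outcome=F: state=CLOSED
  event#2 t=4s outcome=S: state=CLOSED
  event#3 t=5s outcome=F: state=CLOSED
  event#4 t=7s outcome=F: state=CLOSED
  event#5 t=11s outcome=S: state=CLOSED
  event#6 t=13s outcome=S: state=CLOSED
  event#7 t=16s outcome=S: state=CLOSED
  event#8 t=18s outcome=S: state=CLOSED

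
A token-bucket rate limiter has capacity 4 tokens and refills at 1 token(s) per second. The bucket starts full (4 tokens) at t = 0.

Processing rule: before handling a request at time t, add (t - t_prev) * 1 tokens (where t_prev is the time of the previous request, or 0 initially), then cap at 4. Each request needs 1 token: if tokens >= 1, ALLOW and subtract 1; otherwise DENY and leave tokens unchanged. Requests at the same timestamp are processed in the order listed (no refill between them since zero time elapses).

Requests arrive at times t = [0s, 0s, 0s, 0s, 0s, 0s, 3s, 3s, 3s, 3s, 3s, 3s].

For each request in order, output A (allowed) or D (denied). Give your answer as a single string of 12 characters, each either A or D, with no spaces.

Answer: AAAADDAAADDD

Derivation:
Simulating step by step:
  req#1 t=0s: ALLOW
  req#2 t=0s: ALLOW
  req#3 t=0s: ALLOW
  req#4 t=0s: ALLOW
  req#5 t=0s: DENY
  req#6 t=0s: DENY
  req#7 t=3s: ALLOW
  req#8 t=3s: ALLOW
  req#9 t=3s: ALLOW
  req#10 t=3s: DENY
  req#11 t=3s: DENY
  req#12 t=3s: DENY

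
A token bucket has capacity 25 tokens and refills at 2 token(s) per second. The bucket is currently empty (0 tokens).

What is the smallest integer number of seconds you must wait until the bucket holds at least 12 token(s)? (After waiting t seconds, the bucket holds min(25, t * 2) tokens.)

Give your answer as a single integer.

Answer: 6

Derivation:
Need t * 2 >= 12, so t >= 12/2.
Smallest integer t = ceil(12/2) = 6.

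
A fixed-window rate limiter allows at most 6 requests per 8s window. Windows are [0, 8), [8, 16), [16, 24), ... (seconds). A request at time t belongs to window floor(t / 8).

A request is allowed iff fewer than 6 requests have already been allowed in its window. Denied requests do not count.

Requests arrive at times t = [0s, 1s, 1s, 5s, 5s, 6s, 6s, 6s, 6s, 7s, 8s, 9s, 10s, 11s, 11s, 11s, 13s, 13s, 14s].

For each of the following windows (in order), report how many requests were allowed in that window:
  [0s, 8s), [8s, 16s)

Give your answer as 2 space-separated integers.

Processing requests:
  req#1 t=0s (window 0): ALLOW
  req#2 t=1s (window 0): ALLOW
  req#3 t=1s (window 0): ALLOW
  req#4 t=5s (window 0): ALLOW
  req#5 t=5s (window 0): ALLOW
  req#6 t=6s (window 0): ALLOW
  req#7 t=6s (window 0): DENY
  req#8 t=6s (window 0): DENY
  req#9 t=6s (window 0): DENY
  req#10 t=7s (window 0): DENY
  req#11 t=8s (window 1): ALLOW
  req#12 t=9s (window 1): ALLOW
  req#13 t=10s (window 1): ALLOW
  req#14 t=11s (window 1): ALLOW
  req#15 t=11s (window 1): ALLOW
  req#16 t=11s (window 1): ALLOW
  req#17 t=13s (window 1): DENY
  req#18 t=13s (window 1): DENY
  req#19 t=14s (window 1): DENY

Allowed counts by window: 6 6

Answer: 6 6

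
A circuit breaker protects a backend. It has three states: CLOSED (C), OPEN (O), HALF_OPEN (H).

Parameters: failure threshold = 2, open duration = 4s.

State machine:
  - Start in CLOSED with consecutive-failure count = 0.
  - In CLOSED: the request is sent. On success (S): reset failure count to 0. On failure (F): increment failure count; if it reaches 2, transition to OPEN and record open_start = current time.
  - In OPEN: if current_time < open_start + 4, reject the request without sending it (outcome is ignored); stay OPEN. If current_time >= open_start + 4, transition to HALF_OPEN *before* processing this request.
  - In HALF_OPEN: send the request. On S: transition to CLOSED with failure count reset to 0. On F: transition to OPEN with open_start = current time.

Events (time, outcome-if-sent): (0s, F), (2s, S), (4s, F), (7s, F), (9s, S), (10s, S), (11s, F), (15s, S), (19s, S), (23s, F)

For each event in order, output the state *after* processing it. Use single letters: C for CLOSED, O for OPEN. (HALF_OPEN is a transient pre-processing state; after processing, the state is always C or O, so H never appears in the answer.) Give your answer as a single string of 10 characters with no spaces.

State after each event:
  event#1 t=0s outcome=F: state=CLOSED
  event#2 t=2s outcome=S: state=CLOSED
  event#3 t=4s outcome=F: state=CLOSED
  event#4 t=7s outcome=F: state=OPEN
  event#5 t=9s outcome=S: state=OPEN
  event#6 t=10s outcome=S: state=OPEN
  event#7 t=11s outcome=F: state=OPEN
  event#8 t=15s outcome=S: state=CLOSED
  event#9 t=19s outcome=S: state=CLOSED
  event#10 t=23s outcome=F: state=CLOSED

Answer: CCCOOOOCCC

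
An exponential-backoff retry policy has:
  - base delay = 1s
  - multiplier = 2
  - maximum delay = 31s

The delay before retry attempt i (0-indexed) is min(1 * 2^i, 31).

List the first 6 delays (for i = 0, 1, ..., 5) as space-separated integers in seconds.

Computing each delay:
  i=0: min(1*2^0, 31) = 1
  i=1: min(1*2^1, 31) = 2
  i=2: min(1*2^2, 31) = 4
  i=3: min(1*2^3, 31) = 8
  i=4: min(1*2^4, 31) = 16
  i=5: min(1*2^5, 31) = 31

Answer: 1 2 4 8 16 31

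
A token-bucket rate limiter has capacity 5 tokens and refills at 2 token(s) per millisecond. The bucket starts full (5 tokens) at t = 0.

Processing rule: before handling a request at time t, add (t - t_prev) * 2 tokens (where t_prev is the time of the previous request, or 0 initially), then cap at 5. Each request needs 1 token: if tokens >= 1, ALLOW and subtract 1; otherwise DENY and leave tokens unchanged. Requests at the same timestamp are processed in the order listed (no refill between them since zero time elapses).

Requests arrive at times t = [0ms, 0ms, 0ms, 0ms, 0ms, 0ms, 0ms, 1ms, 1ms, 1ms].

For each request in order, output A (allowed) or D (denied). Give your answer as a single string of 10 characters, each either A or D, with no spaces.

Answer: AAAAADDAAD

Derivation:
Simulating step by step:
  req#1 t=0ms: ALLOW
  req#2 t=0ms: ALLOW
  req#3 t=0ms: ALLOW
  req#4 t=0ms: ALLOW
  req#5 t=0ms: ALLOW
  req#6 t=0ms: DENY
  req#7 t=0ms: DENY
  req#8 t=1ms: ALLOW
  req#9 t=1ms: ALLOW
  req#10 t=1ms: DENY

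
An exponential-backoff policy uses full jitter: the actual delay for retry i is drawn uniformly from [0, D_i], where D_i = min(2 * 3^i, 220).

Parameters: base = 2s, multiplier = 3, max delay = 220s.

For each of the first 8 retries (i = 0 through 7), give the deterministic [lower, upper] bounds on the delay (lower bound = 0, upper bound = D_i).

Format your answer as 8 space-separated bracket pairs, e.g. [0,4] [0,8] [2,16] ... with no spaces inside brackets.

Answer: [0,2] [0,6] [0,18] [0,54] [0,162] [0,220] [0,220] [0,220]

Derivation:
Computing bounds per retry:
  i=0: D_i=min(2*3^0,220)=2, bounds=[0,2]
  i=1: D_i=min(2*3^1,220)=6, bounds=[0,6]
  i=2: D_i=min(2*3^2,220)=18, bounds=[0,18]
  i=3: D_i=min(2*3^3,220)=54, bounds=[0,54]
  i=4: D_i=min(2*3^4,220)=162, bounds=[0,162]
  i=5: D_i=min(2*3^5,220)=220, bounds=[0,220]
  i=6: D_i=min(2*3^6,220)=220, bounds=[0,220]
  i=7: D_i=min(2*3^7,220)=220, bounds=[0,220]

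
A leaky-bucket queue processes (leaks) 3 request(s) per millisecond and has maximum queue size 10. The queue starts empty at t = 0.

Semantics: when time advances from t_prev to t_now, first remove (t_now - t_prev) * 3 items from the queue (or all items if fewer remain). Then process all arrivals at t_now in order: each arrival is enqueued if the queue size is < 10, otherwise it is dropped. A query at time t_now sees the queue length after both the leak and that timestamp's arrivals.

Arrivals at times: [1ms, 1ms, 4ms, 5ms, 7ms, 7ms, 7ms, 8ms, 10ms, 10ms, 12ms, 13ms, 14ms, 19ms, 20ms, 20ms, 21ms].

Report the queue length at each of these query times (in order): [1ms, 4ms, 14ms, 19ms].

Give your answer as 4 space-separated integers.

Answer: 2 1 1 1

Derivation:
Queue lengths at query times:
  query t=1ms: backlog = 2
  query t=4ms: backlog = 1
  query t=14ms: backlog = 1
  query t=19ms: backlog = 1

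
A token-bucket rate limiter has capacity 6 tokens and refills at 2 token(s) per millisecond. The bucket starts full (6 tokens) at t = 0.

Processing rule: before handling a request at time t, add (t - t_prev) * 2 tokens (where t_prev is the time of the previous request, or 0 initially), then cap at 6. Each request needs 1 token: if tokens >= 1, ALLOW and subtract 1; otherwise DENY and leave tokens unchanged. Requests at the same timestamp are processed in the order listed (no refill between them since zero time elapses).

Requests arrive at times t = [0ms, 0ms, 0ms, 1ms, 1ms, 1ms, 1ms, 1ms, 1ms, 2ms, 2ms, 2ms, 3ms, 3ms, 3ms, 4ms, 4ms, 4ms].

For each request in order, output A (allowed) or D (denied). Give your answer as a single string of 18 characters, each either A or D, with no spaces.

Simulating step by step:
  req#1 t=0ms: ALLOW
  req#2 t=0ms: ALLOW
  req#3 t=0ms: ALLOW
  req#4 t=1ms: ALLOW
  req#5 t=1ms: ALLOW
  req#6 t=1ms: ALLOW
  req#7 t=1ms: ALLOW
  req#8 t=1ms: ALLOW
  req#9 t=1ms: DENY
  req#10 t=2ms: ALLOW
  req#11 t=2ms: ALLOW
  req#12 t=2ms: DENY
  req#13 t=3ms: ALLOW
  req#14 t=3ms: ALLOW
  req#15 t=3ms: DENY
  req#16 t=4ms: ALLOW
  req#17 t=4ms: ALLOW
  req#18 t=4ms: DENY

Answer: AAAAAAAADAADAADAAD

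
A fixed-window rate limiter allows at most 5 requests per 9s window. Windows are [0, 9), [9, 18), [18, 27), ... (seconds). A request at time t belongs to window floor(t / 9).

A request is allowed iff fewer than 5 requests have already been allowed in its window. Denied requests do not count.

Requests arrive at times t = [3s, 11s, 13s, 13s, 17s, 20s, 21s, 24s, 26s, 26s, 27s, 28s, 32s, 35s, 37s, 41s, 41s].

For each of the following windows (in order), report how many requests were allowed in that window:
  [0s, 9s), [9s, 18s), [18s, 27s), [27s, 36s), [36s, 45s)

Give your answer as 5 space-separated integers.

Processing requests:
  req#1 t=3s (window 0): ALLOW
  req#2 t=11s (window 1): ALLOW
  req#3 t=13s (window 1): ALLOW
  req#4 t=13s (window 1): ALLOW
  req#5 t=17s (window 1): ALLOW
  req#6 t=20s (window 2): ALLOW
  req#7 t=21s (window 2): ALLOW
  req#8 t=24s (window 2): ALLOW
  req#9 t=26s (window 2): ALLOW
  req#10 t=26s (window 2): ALLOW
  req#11 t=27s (window 3): ALLOW
  req#12 t=28s (window 3): ALLOW
  req#13 t=32s (window 3): ALLOW
  req#14 t=35s (window 3): ALLOW
  req#15 t=37s (window 4): ALLOW
  req#16 t=41s (window 4): ALLOW
  req#17 t=41s (window 4): ALLOW

Allowed counts by window: 1 4 5 4 3

Answer: 1 4 5 4 3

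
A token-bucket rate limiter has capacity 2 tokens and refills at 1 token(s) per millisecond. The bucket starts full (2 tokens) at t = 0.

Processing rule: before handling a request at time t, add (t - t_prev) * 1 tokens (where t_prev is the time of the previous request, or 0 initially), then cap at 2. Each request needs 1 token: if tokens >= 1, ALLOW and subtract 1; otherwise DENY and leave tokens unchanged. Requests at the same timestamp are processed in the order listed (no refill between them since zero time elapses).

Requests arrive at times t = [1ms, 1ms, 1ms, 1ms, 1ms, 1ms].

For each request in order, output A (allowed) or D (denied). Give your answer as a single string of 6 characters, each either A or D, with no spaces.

Simulating step by step:
  req#1 t=1ms: ALLOW
  req#2 t=1ms: ALLOW
  req#3 t=1ms: DENY
  req#4 t=1ms: DENY
  req#5 t=1ms: DENY
  req#6 t=1ms: DENY

Answer: AADDDD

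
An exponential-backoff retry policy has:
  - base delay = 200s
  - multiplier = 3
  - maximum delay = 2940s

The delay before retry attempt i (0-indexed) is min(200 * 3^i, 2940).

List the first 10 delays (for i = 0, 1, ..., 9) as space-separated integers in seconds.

Computing each delay:
  i=0: min(200*3^0, 2940) = 200
  i=1: min(200*3^1, 2940) = 600
  i=2: min(200*3^2, 2940) = 1800
  i=3: min(200*3^3, 2940) = 2940
  i=4: min(200*3^4, 2940) = 2940
  i=5: min(200*3^5, 2940) = 2940
  i=6: min(200*3^6, 2940) = 2940
  i=7: min(200*3^7, 2940) = 2940
  i=8: min(200*3^8, 2940) = 2940
  i=9: min(200*3^9, 2940) = 2940

Answer: 200 600 1800 2940 2940 2940 2940 2940 2940 2940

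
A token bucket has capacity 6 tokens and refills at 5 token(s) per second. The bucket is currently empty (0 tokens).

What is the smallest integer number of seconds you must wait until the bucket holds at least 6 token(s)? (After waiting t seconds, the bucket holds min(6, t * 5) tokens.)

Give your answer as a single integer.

Need t * 5 >= 6, so t >= 6/5.
Smallest integer t = ceil(6/5) = 2.

Answer: 2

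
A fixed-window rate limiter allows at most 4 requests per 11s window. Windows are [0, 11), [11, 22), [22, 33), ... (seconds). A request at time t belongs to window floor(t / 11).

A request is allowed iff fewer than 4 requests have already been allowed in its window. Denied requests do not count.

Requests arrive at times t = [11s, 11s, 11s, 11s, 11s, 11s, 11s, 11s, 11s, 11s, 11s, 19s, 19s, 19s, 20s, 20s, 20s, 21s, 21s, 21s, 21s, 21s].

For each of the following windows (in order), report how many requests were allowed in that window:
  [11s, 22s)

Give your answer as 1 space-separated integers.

Answer: 4

Derivation:
Processing requests:
  req#1 t=11s (window 1): ALLOW
  req#2 t=11s (window 1): ALLOW
  req#3 t=11s (window 1): ALLOW
  req#4 t=11s (window 1): ALLOW
  req#5 t=11s (window 1): DENY
  req#6 t=11s (window 1): DENY
  req#7 t=11s (window 1): DENY
  req#8 t=11s (window 1): DENY
  req#9 t=11s (window 1): DENY
  req#10 t=11s (window 1): DENY
  req#11 t=11s (window 1): DENY
  req#12 t=19s (window 1): DENY
  req#13 t=19s (window 1): DENY
  req#14 t=19s (window 1): DENY
  req#15 t=20s (window 1): DENY
  req#16 t=20s (window 1): DENY
  req#17 t=20s (window 1): DENY
  req#18 t=21s (window 1): DENY
  req#19 t=21s (window 1): DENY
  req#20 t=21s (window 1): DENY
  req#21 t=21s (window 1): DENY
  req#22 t=21s (window 1): DENY

Allowed counts by window: 4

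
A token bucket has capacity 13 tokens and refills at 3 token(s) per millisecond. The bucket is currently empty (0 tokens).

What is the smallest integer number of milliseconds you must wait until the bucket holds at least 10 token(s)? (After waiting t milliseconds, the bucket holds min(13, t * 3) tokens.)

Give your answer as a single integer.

Need t * 3 >= 10, so t >= 10/3.
Smallest integer t = ceil(10/3) = 4.

Answer: 4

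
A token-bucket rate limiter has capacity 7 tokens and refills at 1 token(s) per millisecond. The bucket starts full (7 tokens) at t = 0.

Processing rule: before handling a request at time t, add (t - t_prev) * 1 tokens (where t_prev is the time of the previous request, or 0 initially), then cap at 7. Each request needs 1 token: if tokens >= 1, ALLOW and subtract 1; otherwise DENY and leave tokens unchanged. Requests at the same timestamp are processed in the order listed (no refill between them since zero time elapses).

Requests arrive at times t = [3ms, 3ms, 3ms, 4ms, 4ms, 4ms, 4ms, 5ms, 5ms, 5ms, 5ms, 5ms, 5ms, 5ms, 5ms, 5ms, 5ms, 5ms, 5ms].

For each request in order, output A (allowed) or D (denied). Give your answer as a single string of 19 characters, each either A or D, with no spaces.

Answer: AAAAAAAAADDDDDDDDDD

Derivation:
Simulating step by step:
  req#1 t=3ms: ALLOW
  req#2 t=3ms: ALLOW
  req#3 t=3ms: ALLOW
  req#4 t=4ms: ALLOW
  req#5 t=4ms: ALLOW
  req#6 t=4ms: ALLOW
  req#7 t=4ms: ALLOW
  req#8 t=5ms: ALLOW
  req#9 t=5ms: ALLOW
  req#10 t=5ms: DENY
  req#11 t=5ms: DENY
  req#12 t=5ms: DENY
  req#13 t=5ms: DENY
  req#14 t=5ms: DENY
  req#15 t=5ms: DENY
  req#16 t=5ms: DENY
  req#17 t=5ms: DENY
  req#18 t=5ms: DENY
  req#19 t=5ms: DENY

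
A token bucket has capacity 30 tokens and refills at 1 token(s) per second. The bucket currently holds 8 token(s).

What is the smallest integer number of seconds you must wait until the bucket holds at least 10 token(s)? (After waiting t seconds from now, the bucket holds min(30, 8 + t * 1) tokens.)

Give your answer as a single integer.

Need 8 + t * 1 >= 10, so t >= 2/1.
Smallest integer t = ceil(2/1) = 2.

Answer: 2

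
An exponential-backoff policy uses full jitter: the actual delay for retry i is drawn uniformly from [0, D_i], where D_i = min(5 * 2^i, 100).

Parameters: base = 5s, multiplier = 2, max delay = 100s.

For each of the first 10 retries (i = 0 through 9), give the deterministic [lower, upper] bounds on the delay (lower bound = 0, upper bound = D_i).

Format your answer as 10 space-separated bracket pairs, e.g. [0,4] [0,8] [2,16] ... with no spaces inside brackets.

Answer: [0,5] [0,10] [0,20] [0,40] [0,80] [0,100] [0,100] [0,100] [0,100] [0,100]

Derivation:
Computing bounds per retry:
  i=0: D_i=min(5*2^0,100)=5, bounds=[0,5]
  i=1: D_i=min(5*2^1,100)=10, bounds=[0,10]
  i=2: D_i=min(5*2^2,100)=20, bounds=[0,20]
  i=3: D_i=min(5*2^3,100)=40, bounds=[0,40]
  i=4: D_i=min(5*2^4,100)=80, bounds=[0,80]
  i=5: D_i=min(5*2^5,100)=100, bounds=[0,100]
  i=6: D_i=min(5*2^6,100)=100, bounds=[0,100]
  i=7: D_i=min(5*2^7,100)=100, bounds=[0,100]
  i=8: D_i=min(5*2^8,100)=100, bounds=[0,100]
  i=9: D_i=min(5*2^9,100)=100, bounds=[0,100]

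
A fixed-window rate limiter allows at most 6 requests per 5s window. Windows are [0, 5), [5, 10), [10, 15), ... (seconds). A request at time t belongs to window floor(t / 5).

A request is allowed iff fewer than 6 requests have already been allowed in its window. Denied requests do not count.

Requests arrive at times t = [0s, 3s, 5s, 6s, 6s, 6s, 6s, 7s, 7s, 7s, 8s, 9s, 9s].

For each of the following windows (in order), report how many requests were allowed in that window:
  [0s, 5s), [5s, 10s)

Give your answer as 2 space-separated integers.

Processing requests:
  req#1 t=0s (window 0): ALLOW
  req#2 t=3s (window 0): ALLOW
  req#3 t=5s (window 1): ALLOW
  req#4 t=6s (window 1): ALLOW
  req#5 t=6s (window 1): ALLOW
  req#6 t=6s (window 1): ALLOW
  req#7 t=6s (window 1): ALLOW
  req#8 t=7s (window 1): ALLOW
  req#9 t=7s (window 1): DENY
  req#10 t=7s (window 1): DENY
  req#11 t=8s (window 1): DENY
  req#12 t=9s (window 1): DENY
  req#13 t=9s (window 1): DENY

Allowed counts by window: 2 6

Answer: 2 6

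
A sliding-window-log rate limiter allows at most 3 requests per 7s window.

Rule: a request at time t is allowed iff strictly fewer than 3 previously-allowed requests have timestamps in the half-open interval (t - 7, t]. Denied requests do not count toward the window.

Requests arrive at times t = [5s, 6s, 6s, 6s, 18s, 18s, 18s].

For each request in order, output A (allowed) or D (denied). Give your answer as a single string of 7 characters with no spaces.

Answer: AAADAAA

Derivation:
Tracking allowed requests in the window:
  req#1 t=5s: ALLOW
  req#2 t=6s: ALLOW
  req#3 t=6s: ALLOW
  req#4 t=6s: DENY
  req#5 t=18s: ALLOW
  req#6 t=18s: ALLOW
  req#7 t=18s: ALLOW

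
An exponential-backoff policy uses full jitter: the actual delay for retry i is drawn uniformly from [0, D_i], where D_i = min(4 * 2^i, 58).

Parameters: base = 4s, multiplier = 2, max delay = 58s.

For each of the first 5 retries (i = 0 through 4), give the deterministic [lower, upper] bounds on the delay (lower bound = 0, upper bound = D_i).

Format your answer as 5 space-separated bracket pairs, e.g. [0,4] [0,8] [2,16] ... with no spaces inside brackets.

Answer: [0,4] [0,8] [0,16] [0,32] [0,58]

Derivation:
Computing bounds per retry:
  i=0: D_i=min(4*2^0,58)=4, bounds=[0,4]
  i=1: D_i=min(4*2^1,58)=8, bounds=[0,8]
  i=2: D_i=min(4*2^2,58)=16, bounds=[0,16]
  i=3: D_i=min(4*2^3,58)=32, bounds=[0,32]
  i=4: D_i=min(4*2^4,58)=58, bounds=[0,58]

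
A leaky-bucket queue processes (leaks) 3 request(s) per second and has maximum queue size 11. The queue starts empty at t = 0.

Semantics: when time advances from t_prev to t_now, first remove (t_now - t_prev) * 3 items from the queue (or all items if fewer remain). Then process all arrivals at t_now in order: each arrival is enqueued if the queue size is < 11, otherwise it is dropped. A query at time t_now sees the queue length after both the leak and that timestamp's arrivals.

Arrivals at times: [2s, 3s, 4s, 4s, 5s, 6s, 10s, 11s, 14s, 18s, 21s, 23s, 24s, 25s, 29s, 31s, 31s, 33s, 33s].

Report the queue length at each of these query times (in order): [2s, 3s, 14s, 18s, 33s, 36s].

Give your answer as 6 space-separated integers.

Queue lengths at query times:
  query t=2s: backlog = 1
  query t=3s: backlog = 1
  query t=14s: backlog = 1
  query t=18s: backlog = 1
  query t=33s: backlog = 2
  query t=36s: backlog = 0

Answer: 1 1 1 1 2 0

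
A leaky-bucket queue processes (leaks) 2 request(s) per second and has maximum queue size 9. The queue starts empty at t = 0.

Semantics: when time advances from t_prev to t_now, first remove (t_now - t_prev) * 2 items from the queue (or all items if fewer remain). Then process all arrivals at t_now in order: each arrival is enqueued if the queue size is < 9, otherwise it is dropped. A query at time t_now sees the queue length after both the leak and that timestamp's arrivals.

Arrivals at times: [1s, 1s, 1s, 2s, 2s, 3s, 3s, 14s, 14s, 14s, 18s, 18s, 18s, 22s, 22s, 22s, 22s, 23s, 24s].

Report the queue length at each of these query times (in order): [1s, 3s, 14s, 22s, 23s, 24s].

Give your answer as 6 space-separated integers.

Answer: 3 3 3 4 3 2

Derivation:
Queue lengths at query times:
  query t=1s: backlog = 3
  query t=3s: backlog = 3
  query t=14s: backlog = 3
  query t=22s: backlog = 4
  query t=23s: backlog = 3
  query t=24s: backlog = 2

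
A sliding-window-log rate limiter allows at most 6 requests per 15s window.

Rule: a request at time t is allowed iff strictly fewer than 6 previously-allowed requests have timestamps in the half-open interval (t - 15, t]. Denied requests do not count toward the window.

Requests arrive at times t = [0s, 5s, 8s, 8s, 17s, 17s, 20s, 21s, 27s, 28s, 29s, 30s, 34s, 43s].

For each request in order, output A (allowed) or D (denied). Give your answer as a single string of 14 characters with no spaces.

Tracking allowed requests in the window:
  req#1 t=0s: ALLOW
  req#2 t=5s: ALLOW
  req#3 t=8s: ALLOW
  req#4 t=8s: ALLOW
  req#5 t=17s: ALLOW
  req#6 t=17s: ALLOW
  req#7 t=20s: ALLOW
  req#8 t=21s: ALLOW
  req#9 t=27s: ALLOW
  req#10 t=28s: ALLOW
  req#11 t=29s: DENY
  req#12 t=30s: DENY
  req#13 t=34s: ALLOW
  req#14 t=43s: ALLOW

Answer: AAAAAAAAAADDAA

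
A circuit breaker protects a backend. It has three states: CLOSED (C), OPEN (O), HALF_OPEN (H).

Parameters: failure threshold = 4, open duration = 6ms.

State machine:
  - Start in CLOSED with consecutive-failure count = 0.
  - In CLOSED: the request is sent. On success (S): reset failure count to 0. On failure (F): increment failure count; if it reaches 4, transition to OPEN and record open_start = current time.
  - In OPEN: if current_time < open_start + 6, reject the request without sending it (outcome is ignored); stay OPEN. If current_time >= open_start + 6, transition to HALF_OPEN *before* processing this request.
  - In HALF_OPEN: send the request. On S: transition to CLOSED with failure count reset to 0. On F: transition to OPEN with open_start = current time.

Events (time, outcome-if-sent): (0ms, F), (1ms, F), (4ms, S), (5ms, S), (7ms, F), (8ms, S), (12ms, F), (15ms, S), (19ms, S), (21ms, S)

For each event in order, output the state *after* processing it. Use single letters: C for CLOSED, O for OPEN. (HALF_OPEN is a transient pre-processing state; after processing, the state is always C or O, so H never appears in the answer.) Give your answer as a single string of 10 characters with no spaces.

Answer: CCCCCCCCCC

Derivation:
State after each event:
  event#1 t=0ms outcome=F: state=CLOSED
  event#2 t=1ms outcome=F: state=CLOSED
  event#3 t=4ms outcome=S: state=CLOSED
  event#4 t=5ms outcome=S: state=CLOSED
  event#5 t=7ms outcome=F: state=CLOSED
  event#6 t=8ms outcome=S: state=CLOSED
  event#7 t=12ms outcome=F: state=CLOSED
  event#8 t=15ms outcome=S: state=CLOSED
  event#9 t=19ms outcome=S: state=CLOSED
  event#10 t=21ms outcome=S: state=CLOSED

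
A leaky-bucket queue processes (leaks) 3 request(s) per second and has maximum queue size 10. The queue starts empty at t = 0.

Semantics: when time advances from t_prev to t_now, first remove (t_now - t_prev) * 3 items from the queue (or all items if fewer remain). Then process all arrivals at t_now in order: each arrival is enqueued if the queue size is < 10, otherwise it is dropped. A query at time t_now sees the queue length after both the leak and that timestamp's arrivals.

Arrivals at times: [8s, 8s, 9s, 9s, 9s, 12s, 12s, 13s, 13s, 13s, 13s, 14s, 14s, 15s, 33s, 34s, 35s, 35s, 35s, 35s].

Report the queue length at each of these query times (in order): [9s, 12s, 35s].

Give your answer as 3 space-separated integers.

Answer: 3 2 4

Derivation:
Queue lengths at query times:
  query t=9s: backlog = 3
  query t=12s: backlog = 2
  query t=35s: backlog = 4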